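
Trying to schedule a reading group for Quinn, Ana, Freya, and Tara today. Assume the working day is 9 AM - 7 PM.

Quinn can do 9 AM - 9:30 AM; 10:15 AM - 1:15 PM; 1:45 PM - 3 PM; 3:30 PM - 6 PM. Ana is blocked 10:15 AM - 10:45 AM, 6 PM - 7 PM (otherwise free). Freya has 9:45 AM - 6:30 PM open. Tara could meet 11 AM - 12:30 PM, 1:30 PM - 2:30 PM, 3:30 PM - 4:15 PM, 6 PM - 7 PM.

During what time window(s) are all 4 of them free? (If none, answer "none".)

Quinn free: 09:00-09:30, 10:15-13:15, 13:45-15:00, 15:30-18:00.
Ana free: 09:00-10:15, 10:45-18:00 (invert busy blocks within the working day).
Freya free: 09:45-18:30.
Tara free: 11:00-12:30, 13:30-14:30, 15:30-16:15, 18:00-19:00.
Quinn ∩ Ana: 09:00-09:30, 10:45-13:15, 13:45-15:00, 15:30-18:00.
Quinn ∩ Ana ∩ Freya: 10:45-13:15, 13:45-15:00, 15:30-18:00.
Quinn ∩ Ana ∩ Freya ∩ Tara: 11:00-12:30, 13:45-14:30, 15:30-16:15.
Those are the intersection windows.

11:00-12:30, 13:45-14:30, 15:30-16:15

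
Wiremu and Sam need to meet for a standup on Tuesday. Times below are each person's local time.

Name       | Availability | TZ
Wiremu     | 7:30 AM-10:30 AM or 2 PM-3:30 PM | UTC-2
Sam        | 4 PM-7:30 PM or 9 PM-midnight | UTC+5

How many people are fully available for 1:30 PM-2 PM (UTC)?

Wiremu in UTC: 09:30-12:30, 16:00-17:30 (add 2h to convert from UTC-2).
Sam in UTC: 11:00-14:30, 16:00-19:00 (subtract 5h to convert from UTC+5).
Sam can make the full 13:30-14:00 slot — that's 1.

1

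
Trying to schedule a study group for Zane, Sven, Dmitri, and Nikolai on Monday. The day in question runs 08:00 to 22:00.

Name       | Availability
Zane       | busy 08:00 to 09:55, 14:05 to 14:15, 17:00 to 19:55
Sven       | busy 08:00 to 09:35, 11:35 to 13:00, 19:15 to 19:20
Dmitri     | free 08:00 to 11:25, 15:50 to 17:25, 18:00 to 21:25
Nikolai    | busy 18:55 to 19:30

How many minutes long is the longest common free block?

90

Zane free: 09:55-14:05, 14:15-17:00, 19:55-22:00 (invert busy blocks within the working day).
Sven free: 09:35-11:35, 13:00-19:15, 19:20-22:00 (invert busy blocks within the working day).
Dmitri free: 08:00-11:25, 15:50-17:25, 18:00-21:25.
Nikolai free: 08:00-18:55, 19:30-22:00 (invert busy blocks within the working day).
Zane ∩ Sven: 09:55-11:35, 13:00-14:05, 14:15-17:00, 19:55-22:00.
Zane ∩ Sven ∩ Dmitri: 09:55-11:25, 15:50-17:00, 19:55-21:25.
Zane ∩ Sven ∩ Dmitri ∩ Nikolai: 09:55-11:25, 15:50-17:00, 19:55-21:25.
The longest is 09:55-11:25 at 90 minutes.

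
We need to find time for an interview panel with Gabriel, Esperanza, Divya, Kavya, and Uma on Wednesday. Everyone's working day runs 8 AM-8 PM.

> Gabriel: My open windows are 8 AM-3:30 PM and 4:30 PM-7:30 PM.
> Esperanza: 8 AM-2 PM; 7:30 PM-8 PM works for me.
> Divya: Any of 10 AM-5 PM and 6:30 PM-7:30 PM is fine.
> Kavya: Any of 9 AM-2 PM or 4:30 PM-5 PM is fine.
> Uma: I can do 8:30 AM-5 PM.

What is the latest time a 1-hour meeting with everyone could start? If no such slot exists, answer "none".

Gabriel ∩ Esperanza: 08:00-14:00.
Gabriel ∩ Esperanza ∩ Divya: 10:00-14:00.
Gabriel ∩ Esperanza ∩ Divya ∩ Kavya: 10:00-14:00.
Gabriel ∩ Esperanza ∩ Divya ∩ Kavya ∩ Uma: 10:00-14:00.
The last common window of at least 60 minutes is 10:00-14:00; a 60-minute meeting can start as late as 13:00 and still end by 14:00.

13:00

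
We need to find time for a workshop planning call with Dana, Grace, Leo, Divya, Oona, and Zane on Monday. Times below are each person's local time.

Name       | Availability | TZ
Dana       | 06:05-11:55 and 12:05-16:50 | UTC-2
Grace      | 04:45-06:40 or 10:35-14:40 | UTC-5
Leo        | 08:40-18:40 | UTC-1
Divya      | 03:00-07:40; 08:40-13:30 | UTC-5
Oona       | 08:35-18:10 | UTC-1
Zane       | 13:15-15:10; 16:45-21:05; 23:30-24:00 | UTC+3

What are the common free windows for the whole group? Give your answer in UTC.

Dana in UTC: 08:05-13:55, 14:05-18:50 (add 2h to convert from UTC-2).
Grace in UTC: 09:45-11:40, 15:35-19:40 (add 5h to convert from UTC-5).
Leo in UTC: 09:40-19:40 (add 1h to convert from UTC-1).
Divya in UTC: 08:00-12:40, 13:40-18:30 (add 5h to convert from UTC-5).
Oona in UTC: 09:35-19:10 (add 1h to convert from UTC-1).
Zane in UTC: 10:15-12:10, 13:45-18:05, 20:30-21:00 (subtract 3h to convert from UTC+3).
Dana ∩ Grace: 09:45-11:40, 15:35-18:50.
Dana ∩ Grace ∩ Leo: 09:45-11:40, 15:35-18:50.
Dana ∩ Grace ∩ Leo ∩ Divya: 09:45-11:40, 15:35-18:30.
Dana ∩ Grace ∩ Leo ∩ Divya ∩ Oona: 09:45-11:40, 15:35-18:30.
Dana ∩ Grace ∩ Leo ∩ Divya ∩ Oona ∩ Zane: 10:15-11:40, 15:35-18:05.

10:15-11:40, 15:35-18:05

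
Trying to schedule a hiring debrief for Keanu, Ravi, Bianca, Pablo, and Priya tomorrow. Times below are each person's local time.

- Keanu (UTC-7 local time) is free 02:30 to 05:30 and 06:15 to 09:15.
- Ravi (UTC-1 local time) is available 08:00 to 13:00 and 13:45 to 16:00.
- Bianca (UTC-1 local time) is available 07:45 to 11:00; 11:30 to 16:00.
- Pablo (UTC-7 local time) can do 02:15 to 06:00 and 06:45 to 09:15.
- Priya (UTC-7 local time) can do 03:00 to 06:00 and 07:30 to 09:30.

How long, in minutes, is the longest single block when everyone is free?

120

Keanu in UTC: 09:30-12:30, 13:15-16:15 (add 7h to convert from UTC-7).
Ravi in UTC: 09:00-14:00, 14:45-17:00 (add 1h to convert from UTC-1).
Bianca in UTC: 08:45-12:00, 12:30-17:00 (add 1h to convert from UTC-1).
Pablo in UTC: 09:15-13:00, 13:45-16:15 (add 7h to convert from UTC-7).
Priya in UTC: 10:00-13:00, 14:30-16:30 (add 7h to convert from UTC-7).
Keanu ∩ Ravi: 09:30-12:30, 13:15-14:00, 14:45-16:15.
Keanu ∩ Ravi ∩ Bianca: 09:30-12:00, 13:15-14:00, 14:45-16:15.
Keanu ∩ Ravi ∩ Bianca ∩ Pablo: 09:30-12:00, 13:45-14:00, 14:45-16:15.
Keanu ∩ Ravi ∩ Bianca ∩ Pablo ∩ Priya: 10:00-12:00, 14:45-16:15.
The longest is 10:00-12:00 at 120 minutes.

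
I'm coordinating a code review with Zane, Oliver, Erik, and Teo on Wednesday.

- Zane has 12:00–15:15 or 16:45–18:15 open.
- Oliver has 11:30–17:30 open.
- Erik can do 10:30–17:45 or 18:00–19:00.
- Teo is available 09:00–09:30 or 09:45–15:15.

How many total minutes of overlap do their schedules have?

195

Zane ∩ Oliver: 12:00-15:15, 16:45-17:30.
Zane ∩ Oliver ∩ Erik: 12:00-15:15, 16:45-17:30.
Zane ∩ Oliver ∩ Erik ∩ Teo: 12:00-15:15.
So the common availability across everyone is 12:00-15:15.
That's a single block of 195 minutes.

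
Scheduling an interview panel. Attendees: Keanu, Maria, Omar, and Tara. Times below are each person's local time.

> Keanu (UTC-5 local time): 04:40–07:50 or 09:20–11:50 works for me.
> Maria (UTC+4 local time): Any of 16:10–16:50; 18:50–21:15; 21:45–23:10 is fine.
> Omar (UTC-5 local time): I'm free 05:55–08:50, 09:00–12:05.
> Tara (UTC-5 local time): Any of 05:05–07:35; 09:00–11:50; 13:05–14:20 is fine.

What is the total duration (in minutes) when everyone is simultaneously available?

Keanu in UTC: 09:40-12:50, 14:20-16:50 (add 5h to convert from UTC-5).
Maria in UTC: 12:10-12:50, 14:50-17:15, 17:45-19:10 (subtract 4h to convert from UTC+4).
Omar in UTC: 10:55-13:50, 14:00-17:05 (add 5h to convert from UTC-5).
Tara in UTC: 10:05-12:35, 14:00-16:50, 18:05-19:20 (add 5h to convert from UTC-5).
Keanu ∩ Maria: 12:10-12:50, 14:50-16:50.
Keanu ∩ Maria ∩ Omar: 12:10-12:50, 14:50-16:50.
Keanu ∩ Maria ∩ Omar ∩ Tara: 12:10-12:35, 14:50-16:50.
Summing the common windows: 25 + 120 = 145 minutes.

145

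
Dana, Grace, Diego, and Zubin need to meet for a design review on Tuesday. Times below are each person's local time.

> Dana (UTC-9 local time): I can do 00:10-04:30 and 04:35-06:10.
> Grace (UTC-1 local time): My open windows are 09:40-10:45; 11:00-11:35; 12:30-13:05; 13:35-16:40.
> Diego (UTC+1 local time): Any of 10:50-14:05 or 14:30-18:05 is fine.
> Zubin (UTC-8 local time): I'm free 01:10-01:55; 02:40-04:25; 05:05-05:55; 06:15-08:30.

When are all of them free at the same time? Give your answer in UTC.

Dana in UTC: 09:10-13:30, 13:35-15:10 (add 9h to convert from UTC-9).
Grace in UTC: 10:40-11:45, 12:00-12:35, 13:30-14:05, 14:35-17:40 (add 1h to convert from UTC-1).
Diego in UTC: 09:50-13:05, 13:30-17:05 (subtract 1h to convert from UTC+1).
Zubin in UTC: 09:10-09:55, 10:40-12:25, 13:05-13:55, 14:15-16:30 (add 8h to convert from UTC-8).
Dana ∩ Grace: 10:40-11:45, 12:00-12:35, 13:35-14:05, 14:35-15:10.
Dana ∩ Grace ∩ Diego: 10:40-11:45, 12:00-12:35, 13:35-14:05, 14:35-15:10.
Dana ∩ Grace ∩ Diego ∩ Zubin: 10:40-11:45, 12:00-12:25, 13:35-13:55, 14:35-15:10.

10:40-11:45, 12:00-12:25, 13:35-13:55, 14:35-15:10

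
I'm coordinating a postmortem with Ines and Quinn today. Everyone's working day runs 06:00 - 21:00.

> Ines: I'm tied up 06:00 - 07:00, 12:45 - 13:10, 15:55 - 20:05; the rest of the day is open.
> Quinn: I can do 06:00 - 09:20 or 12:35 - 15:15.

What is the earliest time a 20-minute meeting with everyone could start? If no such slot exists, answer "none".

07:00

Ines free: 07:00-12:45, 13:10-15:55, 20:05-21:00 (invert busy blocks within the working day).
Quinn free: 06:00-09:20, 12:35-15:15.
Ines ∩ Quinn: 07:00-09:20, 12:35-12:45, 13:10-15:15.
The first common window of at least 20 minutes is 07:00-09:20, so the earliest start is 07:00.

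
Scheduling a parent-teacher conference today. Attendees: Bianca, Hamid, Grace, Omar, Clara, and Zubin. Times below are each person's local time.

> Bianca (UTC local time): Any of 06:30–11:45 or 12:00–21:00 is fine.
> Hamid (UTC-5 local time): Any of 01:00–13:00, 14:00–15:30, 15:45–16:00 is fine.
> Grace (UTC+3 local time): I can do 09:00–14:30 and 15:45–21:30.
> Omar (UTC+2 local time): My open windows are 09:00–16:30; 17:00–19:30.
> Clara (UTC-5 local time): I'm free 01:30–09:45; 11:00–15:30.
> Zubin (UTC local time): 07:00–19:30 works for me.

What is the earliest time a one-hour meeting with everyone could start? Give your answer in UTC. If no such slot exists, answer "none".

07:00

Bianca in UTC: 06:30-11:45, 12:00-21:00.
Hamid in UTC: 06:00-18:00, 19:00-20:30, 20:45-21:00 (add 5h to convert from UTC-5).
Grace in UTC: 06:00-11:30, 12:45-18:30 (subtract 3h to convert from UTC+3).
Omar in UTC: 07:00-14:30, 15:00-17:30 (subtract 2h to convert from UTC+2).
Clara in UTC: 06:30-14:45, 16:00-20:30 (add 5h to convert from UTC-5).
Zubin in UTC: 07:00-19:30.
Bianca ∩ Hamid: 06:30-11:45, 12:00-18:00, 19:00-20:30, 20:45-21:00.
Bianca ∩ Hamid ∩ Grace: 06:30-11:30, 12:45-18:00.
Bianca ∩ Hamid ∩ Grace ∩ Omar: 07:00-11:30, 12:45-14:30, 15:00-17:30.
Bianca ∩ Hamid ∩ Grace ∩ Omar ∩ Clara: 07:00-11:30, 12:45-14:30, 16:00-17:30.
Bianca ∩ Hamid ∩ Grace ∩ Omar ∩ Clara ∩ Zubin: 07:00-11:30, 12:45-14:30, 16:00-17:30.
The first common window of at least 60 minutes is 07:00-11:30, so the earliest start is 07:00.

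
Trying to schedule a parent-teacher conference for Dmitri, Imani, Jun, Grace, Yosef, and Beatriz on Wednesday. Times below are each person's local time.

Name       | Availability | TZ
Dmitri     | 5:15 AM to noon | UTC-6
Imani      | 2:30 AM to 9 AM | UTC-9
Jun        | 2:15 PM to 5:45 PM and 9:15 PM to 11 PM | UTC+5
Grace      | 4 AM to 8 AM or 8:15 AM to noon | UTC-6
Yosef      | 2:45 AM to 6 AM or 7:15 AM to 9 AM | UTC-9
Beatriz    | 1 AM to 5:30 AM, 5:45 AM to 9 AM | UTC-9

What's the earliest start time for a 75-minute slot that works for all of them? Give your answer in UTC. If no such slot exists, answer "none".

16:15

Dmitri in UTC: 11:15-18:00 (add 6h to convert from UTC-6).
Imani in UTC: 11:30-18:00 (add 9h to convert from UTC-9).
Jun in UTC: 09:15-12:45, 16:15-18:00 (subtract 5h to convert from UTC+5).
Grace in UTC: 10:00-14:00, 14:15-18:00 (add 6h to convert from UTC-6).
Yosef in UTC: 11:45-15:00, 16:15-18:00 (add 9h to convert from UTC-9).
Beatriz in UTC: 10:00-14:30, 14:45-18:00 (add 9h to convert from UTC-9).
Dmitri ∩ Imani: 11:30-18:00.
Dmitri ∩ Imani ∩ Jun: 11:30-12:45, 16:15-18:00.
Dmitri ∩ Imani ∩ Jun ∩ Grace: 11:30-12:45, 16:15-18:00.
Dmitri ∩ Imani ∩ Jun ∩ Grace ∩ Yosef: 11:45-12:45, 16:15-18:00.
Dmitri ∩ Imani ∩ Jun ∩ Grace ∩ Yosef ∩ Beatriz: 11:45-12:45, 16:15-18:00.
Those are the intersection windows.
The first common window of at least 75 minutes is 16:15-18:00, so the earliest start is 16:15.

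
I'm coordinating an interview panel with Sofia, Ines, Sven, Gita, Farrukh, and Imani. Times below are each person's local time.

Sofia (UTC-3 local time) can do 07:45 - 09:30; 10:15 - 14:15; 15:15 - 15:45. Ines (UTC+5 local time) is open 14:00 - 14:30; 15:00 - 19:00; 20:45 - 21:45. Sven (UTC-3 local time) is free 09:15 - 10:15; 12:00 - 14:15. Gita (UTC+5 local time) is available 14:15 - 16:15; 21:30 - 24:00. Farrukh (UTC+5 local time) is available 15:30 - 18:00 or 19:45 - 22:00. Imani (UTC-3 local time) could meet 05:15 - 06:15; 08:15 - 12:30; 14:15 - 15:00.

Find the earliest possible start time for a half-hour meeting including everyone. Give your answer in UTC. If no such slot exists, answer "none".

none

Sofia in UTC: 10:45-12:30, 13:15-17:15, 18:15-18:45 (add 3h to convert from UTC-3).
Ines in UTC: 09:00-09:30, 10:00-14:00, 15:45-16:45 (subtract 5h to convert from UTC+5).
Sven in UTC: 12:15-13:15, 15:00-17:15 (add 3h to convert from UTC-3).
Gita in UTC: 09:15-11:15, 16:30-19:00 (subtract 5h to convert from UTC+5).
Farrukh in UTC: 10:30-13:00, 14:45-17:00 (subtract 5h to convert from UTC+5).
Imani in UTC: 08:15-09:15, 11:15-15:30, 17:15-18:00 (add 3h to convert from UTC-3).
Sofia ∩ Ines: 10:45-12:30, 13:15-14:00, 15:45-16:45.
Sofia ∩ Ines ∩ Sven: 12:15-12:30, 15:45-16:45.
Sofia ∩ Ines ∩ Sven ∩ Gita: 16:30-16:45.
Sofia ∩ Ines ∩ Sven ∩ Gita ∩ Farrukh: 16:30-16:45.
Sofia ∩ Ines ∩ Sven ∩ Gita ∩ Farrukh ∩ Imani: ∅.
There is no time when everyone is free.
No common window is at least 30 minutes long.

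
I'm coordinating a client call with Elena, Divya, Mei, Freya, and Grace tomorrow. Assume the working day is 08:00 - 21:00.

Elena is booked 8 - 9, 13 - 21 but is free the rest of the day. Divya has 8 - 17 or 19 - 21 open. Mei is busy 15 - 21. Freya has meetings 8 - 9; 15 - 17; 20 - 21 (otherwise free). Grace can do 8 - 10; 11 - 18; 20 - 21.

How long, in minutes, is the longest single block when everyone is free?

Elena free: 09:00-13:00 (invert busy blocks within the working day).
Divya free: 08:00-17:00, 19:00-21:00.
Mei free: 08:00-15:00 (invert busy blocks within the working day).
Freya free: 09:00-15:00, 17:00-20:00 (invert busy blocks within the working day).
Grace free: 08:00-10:00, 11:00-18:00, 20:00-21:00.
Elena ∩ Divya: 09:00-13:00.
Elena ∩ Divya ∩ Mei: 09:00-13:00.
Elena ∩ Divya ∩ Mei ∩ Freya: 09:00-13:00.
Elena ∩ Divya ∩ Mei ∩ Freya ∩ Grace: 09:00-10:00, 11:00-13:00.
The longest is 11:00-13:00 at 120 minutes.

120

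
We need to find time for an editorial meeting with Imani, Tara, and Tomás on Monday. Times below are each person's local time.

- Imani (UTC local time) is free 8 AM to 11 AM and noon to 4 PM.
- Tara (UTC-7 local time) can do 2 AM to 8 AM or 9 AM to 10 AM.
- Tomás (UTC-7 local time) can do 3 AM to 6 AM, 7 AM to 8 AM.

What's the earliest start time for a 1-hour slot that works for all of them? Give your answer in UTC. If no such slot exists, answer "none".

Imani in UTC: 08:00-11:00, 12:00-16:00.
Tara in UTC: 09:00-15:00, 16:00-17:00 (add 7h to convert from UTC-7).
Tomás in UTC: 10:00-13:00, 14:00-15:00 (add 7h to convert from UTC-7).
Imani ∩ Tara: 09:00-11:00, 12:00-15:00.
Imani ∩ Tara ∩ Tomás: 10:00-11:00, 12:00-13:00, 14:00-15:00.
The first common window of at least 60 minutes is 10:00-11:00, so the earliest start is 10:00.

10:00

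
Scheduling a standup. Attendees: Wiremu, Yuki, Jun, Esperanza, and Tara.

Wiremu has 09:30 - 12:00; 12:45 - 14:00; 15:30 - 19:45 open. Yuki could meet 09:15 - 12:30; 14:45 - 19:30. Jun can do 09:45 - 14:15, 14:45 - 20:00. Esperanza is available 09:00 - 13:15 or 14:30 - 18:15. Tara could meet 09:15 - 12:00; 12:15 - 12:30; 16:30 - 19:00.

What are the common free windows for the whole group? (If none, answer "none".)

09:45-12:00, 16:30-18:15

Wiremu ∩ Yuki: 09:30-12:00, 15:30-19:30.
Wiremu ∩ Yuki ∩ Jun: 09:45-12:00, 15:30-19:30.
Wiremu ∩ Yuki ∩ Jun ∩ Esperanza: 09:45-12:00, 15:30-18:15.
Wiremu ∩ Yuki ∩ Jun ∩ Esperanza ∩ Tara: 09:45-12:00, 16:30-18:15.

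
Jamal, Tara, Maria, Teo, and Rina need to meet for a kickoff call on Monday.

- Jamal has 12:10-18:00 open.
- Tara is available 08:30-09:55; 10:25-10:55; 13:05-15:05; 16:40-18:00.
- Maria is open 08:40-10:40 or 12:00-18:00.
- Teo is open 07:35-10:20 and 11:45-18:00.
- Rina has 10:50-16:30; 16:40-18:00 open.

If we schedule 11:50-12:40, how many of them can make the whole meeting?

Teo and Rina can make the full 11:50-12:40 slot — that's 2.

2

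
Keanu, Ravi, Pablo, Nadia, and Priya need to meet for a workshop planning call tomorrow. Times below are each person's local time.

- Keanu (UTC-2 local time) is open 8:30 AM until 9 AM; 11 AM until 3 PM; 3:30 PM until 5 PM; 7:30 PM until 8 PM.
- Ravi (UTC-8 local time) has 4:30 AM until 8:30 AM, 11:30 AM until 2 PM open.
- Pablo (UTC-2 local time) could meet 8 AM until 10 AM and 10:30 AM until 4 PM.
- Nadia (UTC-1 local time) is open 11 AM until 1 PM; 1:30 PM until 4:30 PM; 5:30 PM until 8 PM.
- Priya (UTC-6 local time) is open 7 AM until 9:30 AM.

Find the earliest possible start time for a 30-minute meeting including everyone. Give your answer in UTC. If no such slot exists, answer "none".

Keanu in UTC: 10:30-11:00, 13:00-17:00, 17:30-19:00, 21:30-22:00 (add 2h to convert from UTC-2).
Ravi in UTC: 12:30-16:30, 19:30-22:00 (add 8h to convert from UTC-8).
Pablo in UTC: 10:00-12:00, 12:30-18:00 (add 2h to convert from UTC-2).
Nadia in UTC: 12:00-14:00, 14:30-17:30, 18:30-21:00 (add 1h to convert from UTC-1).
Priya in UTC: 13:00-15:30 (add 6h to convert from UTC-6).
Keanu ∩ Ravi: 13:00-16:30, 21:30-22:00.
Keanu ∩ Ravi ∩ Pablo: 13:00-16:30.
Keanu ∩ Ravi ∩ Pablo ∩ Nadia: 13:00-14:00, 14:30-16:30.
Keanu ∩ Ravi ∩ Pablo ∩ Nadia ∩ Priya: 13:00-14:00, 14:30-15:30.
So the common availability across everyone is 13:00-14:00, 14:30-15:30.
The first common window of at least 30 minutes is 13:00-14:00, so the earliest start is 13:00.

13:00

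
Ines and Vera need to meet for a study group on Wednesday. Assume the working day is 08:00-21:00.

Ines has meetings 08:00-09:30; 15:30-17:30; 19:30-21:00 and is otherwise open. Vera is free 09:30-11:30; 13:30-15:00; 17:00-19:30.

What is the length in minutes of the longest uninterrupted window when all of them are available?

Ines free: 09:30-15:30, 17:30-19:30 (invert busy blocks within the working day).
Vera free: 09:30-11:30, 13:30-15:00, 17:00-19:30.
Ines ∩ Vera: 09:30-11:30, 13:30-15:00, 17:30-19:30.
The longest is 09:30-11:30 at 120 minutes.

120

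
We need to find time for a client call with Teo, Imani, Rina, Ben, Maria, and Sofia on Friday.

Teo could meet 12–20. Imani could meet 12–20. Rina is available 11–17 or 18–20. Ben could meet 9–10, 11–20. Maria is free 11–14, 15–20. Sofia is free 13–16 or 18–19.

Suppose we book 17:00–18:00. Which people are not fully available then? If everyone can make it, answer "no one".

Rina, Sofia

Teo: free for 17:00-18:00. Imani: free for 17:00-18:00. Rina: not fully free for 17:00-18:00. Ben: free for 17:00-18:00. Maria: free for 17:00-18:00. Sofia: not fully free for 17:00-18:00.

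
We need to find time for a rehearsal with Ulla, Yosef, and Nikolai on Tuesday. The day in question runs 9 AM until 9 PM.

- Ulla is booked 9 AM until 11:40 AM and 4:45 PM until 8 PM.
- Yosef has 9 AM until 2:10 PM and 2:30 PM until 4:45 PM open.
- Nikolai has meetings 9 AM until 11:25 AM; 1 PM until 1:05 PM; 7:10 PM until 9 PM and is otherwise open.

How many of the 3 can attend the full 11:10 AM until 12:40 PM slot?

Ulla free: 11:40-16:45, 20:00-21:00 (invert busy blocks within the working day).
Yosef free: 09:00-14:10, 14:30-16:45.
Nikolai free: 11:25-13:00, 13:05-19:10 (invert busy blocks within the working day).
Yosef can make the full 11:10-12:40 slot — that's 1.

1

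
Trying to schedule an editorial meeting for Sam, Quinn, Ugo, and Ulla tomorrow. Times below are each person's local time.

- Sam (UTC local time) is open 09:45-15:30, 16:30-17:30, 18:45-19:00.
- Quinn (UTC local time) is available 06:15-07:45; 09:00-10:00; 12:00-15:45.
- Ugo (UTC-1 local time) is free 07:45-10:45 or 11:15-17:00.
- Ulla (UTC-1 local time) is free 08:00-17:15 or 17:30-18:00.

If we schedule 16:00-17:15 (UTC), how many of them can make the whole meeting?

Sam in UTC: 09:45-15:30, 16:30-17:30, 18:45-19:00.
Quinn in UTC: 06:15-07:45, 09:00-10:00, 12:00-15:45.
Ugo in UTC: 08:45-11:45, 12:15-18:00 (add 1h to convert from UTC-1).
Ulla in UTC: 09:00-18:15, 18:30-19:00 (add 1h to convert from UTC-1).
Ugo and Ulla can make the full 16:00-17:15 slot — that's 2.

2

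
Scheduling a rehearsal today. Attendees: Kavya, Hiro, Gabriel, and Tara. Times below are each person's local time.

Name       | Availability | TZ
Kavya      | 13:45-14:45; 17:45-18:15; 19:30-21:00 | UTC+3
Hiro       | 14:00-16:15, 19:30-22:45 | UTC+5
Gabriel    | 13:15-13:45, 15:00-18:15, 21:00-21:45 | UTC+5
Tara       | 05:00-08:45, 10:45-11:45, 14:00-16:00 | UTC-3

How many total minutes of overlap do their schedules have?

Kavya in UTC: 10:45-11:45, 14:45-15:15, 16:30-18:00 (subtract 3h to convert from UTC+3).
Hiro in UTC: 09:00-11:15, 14:30-17:45 (subtract 5h to convert from UTC+5).
Gabriel in UTC: 08:15-08:45, 10:00-13:15, 16:00-16:45 (subtract 5h to convert from UTC+5).
Tara in UTC: 08:00-11:45, 13:45-14:45, 17:00-19:00 (add 3h to convert from UTC-3).
Kavya ∩ Hiro: 10:45-11:15, 14:45-15:15, 16:30-17:45.
Kavya ∩ Hiro ∩ Gabriel: 10:45-11:15, 16:30-16:45.
Kavya ∩ Hiro ∩ Gabriel ∩ Tara: 10:45-11:15.
Those are the intersection windows.
That's a single block of 30 minutes.

30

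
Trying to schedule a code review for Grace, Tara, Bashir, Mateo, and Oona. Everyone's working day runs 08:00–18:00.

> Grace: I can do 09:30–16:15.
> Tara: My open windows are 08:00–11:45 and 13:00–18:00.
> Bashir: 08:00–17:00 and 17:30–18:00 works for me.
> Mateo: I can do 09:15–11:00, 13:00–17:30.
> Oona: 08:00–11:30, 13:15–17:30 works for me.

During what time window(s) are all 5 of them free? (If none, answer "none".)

09:30-11:00, 13:15-16:15

Grace ∩ Tara: 09:30-11:45, 13:00-16:15.
Grace ∩ Tara ∩ Bashir: 09:30-11:45, 13:00-16:15.
Grace ∩ Tara ∩ Bashir ∩ Mateo: 09:30-11:00, 13:00-16:15.
Grace ∩ Tara ∩ Bashir ∩ Mateo ∩ Oona: 09:30-11:00, 13:15-16:15.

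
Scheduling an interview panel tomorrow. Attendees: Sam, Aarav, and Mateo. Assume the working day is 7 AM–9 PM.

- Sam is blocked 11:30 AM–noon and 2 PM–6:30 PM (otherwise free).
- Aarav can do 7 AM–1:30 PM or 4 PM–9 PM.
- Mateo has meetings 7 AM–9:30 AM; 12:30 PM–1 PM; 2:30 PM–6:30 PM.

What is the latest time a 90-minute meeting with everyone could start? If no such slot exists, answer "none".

19:30

Sam free: 07:00-11:30, 12:00-14:00, 18:30-21:00 (invert busy blocks within the working day).
Aarav free: 07:00-13:30, 16:00-21:00.
Mateo free: 09:30-12:30, 13:00-14:30, 18:30-21:00 (invert busy blocks within the working day).
Sam ∩ Aarav: 07:00-11:30, 12:00-13:30, 18:30-21:00.
Sam ∩ Aarav ∩ Mateo: 09:30-11:30, 12:00-12:30, 13:00-13:30, 18:30-21:00.
Those are the intersection windows.
The last common window of at least 90 minutes is 18:30-21:00; a 90-minute meeting can start as late as 19:30 and still end by 21:00.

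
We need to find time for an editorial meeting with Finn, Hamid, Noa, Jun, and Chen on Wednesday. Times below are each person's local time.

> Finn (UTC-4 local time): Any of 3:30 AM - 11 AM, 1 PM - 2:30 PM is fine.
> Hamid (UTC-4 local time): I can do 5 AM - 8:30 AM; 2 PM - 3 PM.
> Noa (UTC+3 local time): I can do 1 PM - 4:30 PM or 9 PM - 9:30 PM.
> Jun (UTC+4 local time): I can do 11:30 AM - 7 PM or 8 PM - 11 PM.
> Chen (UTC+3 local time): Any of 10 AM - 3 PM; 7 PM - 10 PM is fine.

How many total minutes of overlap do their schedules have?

Finn in UTC: 07:30-15:00, 17:00-18:30 (add 4h to convert from UTC-4).
Hamid in UTC: 09:00-12:30, 18:00-19:00 (add 4h to convert from UTC-4).
Noa in UTC: 10:00-13:30, 18:00-18:30 (subtract 3h to convert from UTC+3).
Jun in UTC: 07:30-15:00, 16:00-19:00 (subtract 4h to convert from UTC+4).
Chen in UTC: 07:00-12:00, 16:00-19:00 (subtract 3h to convert from UTC+3).
Finn ∩ Hamid: 09:00-12:30, 18:00-18:30.
Finn ∩ Hamid ∩ Noa: 10:00-12:30, 18:00-18:30.
Finn ∩ Hamid ∩ Noa ∩ Jun: 10:00-12:30, 18:00-18:30.
Finn ∩ Hamid ∩ Noa ∩ Jun ∩ Chen: 10:00-12:00, 18:00-18:30.
So the common availability across everyone is 10:00-12:00, 18:00-18:30.
Summing the common windows: 120 + 30 = 150 minutes.

150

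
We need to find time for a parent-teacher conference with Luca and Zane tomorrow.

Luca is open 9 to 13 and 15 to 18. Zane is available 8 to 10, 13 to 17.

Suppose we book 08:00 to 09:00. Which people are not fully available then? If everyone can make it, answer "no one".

Luca: not fully free for 08:00-09:00. Zane: free for 08:00-09:00.

Luca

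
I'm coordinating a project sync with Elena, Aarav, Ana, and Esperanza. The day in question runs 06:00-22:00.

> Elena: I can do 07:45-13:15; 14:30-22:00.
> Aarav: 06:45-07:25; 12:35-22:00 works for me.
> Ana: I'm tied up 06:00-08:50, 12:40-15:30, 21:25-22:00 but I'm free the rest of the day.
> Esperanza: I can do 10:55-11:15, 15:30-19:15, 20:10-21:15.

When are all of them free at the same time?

Elena free: 07:45-13:15, 14:30-22:00.
Aarav free: 06:45-07:25, 12:35-22:00.
Ana free: 08:50-12:40, 15:30-21:25 (invert busy blocks within the working day).
Esperanza free: 10:55-11:15, 15:30-19:15, 20:10-21:15.
Elena ∩ Aarav: 12:35-13:15, 14:30-22:00.
Elena ∩ Aarav ∩ Ana: 12:35-12:40, 15:30-21:25.
Elena ∩ Aarav ∩ Ana ∩ Esperanza: 15:30-19:15, 20:10-21:15.

15:30-19:15, 20:10-21:15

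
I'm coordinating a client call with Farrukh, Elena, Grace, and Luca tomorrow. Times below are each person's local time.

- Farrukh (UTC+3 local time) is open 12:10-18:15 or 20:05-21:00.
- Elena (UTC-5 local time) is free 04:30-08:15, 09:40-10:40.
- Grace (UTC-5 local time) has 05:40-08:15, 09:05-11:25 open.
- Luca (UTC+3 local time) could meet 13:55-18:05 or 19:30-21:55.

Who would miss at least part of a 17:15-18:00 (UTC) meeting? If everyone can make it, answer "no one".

Elena, Grace

Farrukh in UTC: 09:10-15:15, 17:05-18:00 (subtract 3h to convert from UTC+3).
Elena in UTC: 09:30-13:15, 14:40-15:40 (add 5h to convert from UTC-5).
Grace in UTC: 10:40-13:15, 14:05-16:25 (add 5h to convert from UTC-5).
Luca in UTC: 10:55-15:05, 16:30-18:55 (subtract 3h to convert from UTC+3).
Farrukh: free for 17:15-18:00. Elena: not fully free for 17:15-18:00. Grace: not fully free for 17:15-18:00. Luca: free for 17:15-18:00.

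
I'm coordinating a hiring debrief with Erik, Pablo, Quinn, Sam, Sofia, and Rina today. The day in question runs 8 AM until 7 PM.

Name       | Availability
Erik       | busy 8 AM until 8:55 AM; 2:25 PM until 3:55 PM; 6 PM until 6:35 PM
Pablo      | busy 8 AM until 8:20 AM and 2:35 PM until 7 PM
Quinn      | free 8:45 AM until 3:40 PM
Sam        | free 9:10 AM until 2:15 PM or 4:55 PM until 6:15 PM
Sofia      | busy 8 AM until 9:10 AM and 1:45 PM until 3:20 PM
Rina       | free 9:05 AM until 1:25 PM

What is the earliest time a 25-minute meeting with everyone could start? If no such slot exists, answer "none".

Erik free: 08:55-14:25, 15:55-18:00, 18:35-19:00 (invert busy blocks within the working day).
Pablo free: 08:20-14:35 (invert busy blocks within the working day).
Quinn free: 08:45-15:40.
Sam free: 09:10-14:15, 16:55-18:15.
Sofia free: 09:10-13:45, 15:20-19:00 (invert busy blocks within the working day).
Rina free: 09:05-13:25.
Erik ∩ Pablo: 08:55-14:25.
Erik ∩ Pablo ∩ Quinn: 08:55-14:25.
Erik ∩ Pablo ∩ Quinn ∩ Sam: 09:10-14:15.
Erik ∩ Pablo ∩ Quinn ∩ Sam ∩ Sofia: 09:10-13:45.
Erik ∩ Pablo ∩ Quinn ∩ Sam ∩ Sofia ∩ Rina: 09:10-13:25.
So the common availability across everyone is 09:10-13:25.
The first common window of at least 25 minutes is 09:10-13:25, so the earliest start is 09:10.

09:10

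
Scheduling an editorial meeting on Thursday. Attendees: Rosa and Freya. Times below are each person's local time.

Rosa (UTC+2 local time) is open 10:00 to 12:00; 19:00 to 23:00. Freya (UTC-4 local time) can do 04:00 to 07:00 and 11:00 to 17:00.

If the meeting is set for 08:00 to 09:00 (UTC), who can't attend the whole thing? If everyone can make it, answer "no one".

Rosa in UTC: 08:00-10:00, 17:00-21:00 (subtract 2h to convert from UTC+2).
Freya in UTC: 08:00-11:00, 15:00-21:00 (add 4h to convert from UTC-4).
Rosa: free for 08:00-09:00. Freya: free for 08:00-09:00.

no one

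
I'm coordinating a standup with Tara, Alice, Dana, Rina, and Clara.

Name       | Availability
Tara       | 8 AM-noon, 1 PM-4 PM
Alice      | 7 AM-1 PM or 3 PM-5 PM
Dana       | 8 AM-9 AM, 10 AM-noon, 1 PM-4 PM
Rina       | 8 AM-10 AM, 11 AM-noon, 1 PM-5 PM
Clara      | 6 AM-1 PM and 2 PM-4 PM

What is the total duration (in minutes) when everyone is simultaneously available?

180

Tara ∩ Alice: 08:00-12:00, 15:00-16:00.
Tara ∩ Alice ∩ Dana: 08:00-09:00, 10:00-12:00, 15:00-16:00.
Tara ∩ Alice ∩ Dana ∩ Rina: 08:00-09:00, 11:00-12:00, 15:00-16:00.
Tara ∩ Alice ∩ Dana ∩ Rina ∩ Clara: 08:00-09:00, 11:00-12:00, 15:00-16:00.
Those are the intersection windows.
Summing the common windows: 60 + 60 + 60 = 180 minutes.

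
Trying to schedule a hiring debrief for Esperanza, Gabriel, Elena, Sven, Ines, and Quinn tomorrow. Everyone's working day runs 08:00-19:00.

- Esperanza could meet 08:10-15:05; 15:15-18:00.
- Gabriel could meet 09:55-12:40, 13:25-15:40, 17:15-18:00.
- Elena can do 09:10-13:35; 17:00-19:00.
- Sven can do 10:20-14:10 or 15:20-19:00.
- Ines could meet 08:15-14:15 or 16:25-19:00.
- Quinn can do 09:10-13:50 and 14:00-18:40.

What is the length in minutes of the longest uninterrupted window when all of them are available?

140

Esperanza ∩ Gabriel: 09:55-12:40, 13:25-15:05, 15:15-15:40, 17:15-18:00.
Esperanza ∩ Gabriel ∩ Elena: 09:55-12:40, 13:25-13:35, 17:15-18:00.
Esperanza ∩ Gabriel ∩ Elena ∩ Sven: 10:20-12:40, 13:25-13:35, 17:15-18:00.
Esperanza ∩ Gabriel ∩ Elena ∩ Sven ∩ Ines: 10:20-12:40, 13:25-13:35, 17:15-18:00.
Esperanza ∩ Gabriel ∩ Elena ∩ Sven ∩ Ines ∩ Quinn: 10:20-12:40, 13:25-13:35, 17:15-18:00.
The longest is 10:20-12:40 at 140 minutes.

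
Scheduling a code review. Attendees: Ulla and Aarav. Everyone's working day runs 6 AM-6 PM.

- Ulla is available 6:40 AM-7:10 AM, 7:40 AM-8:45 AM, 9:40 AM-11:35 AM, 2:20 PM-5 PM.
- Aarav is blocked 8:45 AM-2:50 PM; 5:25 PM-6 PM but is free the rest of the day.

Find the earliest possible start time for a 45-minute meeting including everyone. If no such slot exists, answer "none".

Ulla free: 06:40-07:10, 07:40-08:45, 09:40-11:35, 14:20-17:00.
Aarav free: 06:00-08:45, 14:50-17:25 (invert busy blocks within the working day).
Ulla ∩ Aarav: 06:40-07:10, 07:40-08:45, 14:50-17:00.
Those are the intersection windows.
The first common window of at least 45 minutes is 07:40-08:45, so the earliest start is 07:40.

07:40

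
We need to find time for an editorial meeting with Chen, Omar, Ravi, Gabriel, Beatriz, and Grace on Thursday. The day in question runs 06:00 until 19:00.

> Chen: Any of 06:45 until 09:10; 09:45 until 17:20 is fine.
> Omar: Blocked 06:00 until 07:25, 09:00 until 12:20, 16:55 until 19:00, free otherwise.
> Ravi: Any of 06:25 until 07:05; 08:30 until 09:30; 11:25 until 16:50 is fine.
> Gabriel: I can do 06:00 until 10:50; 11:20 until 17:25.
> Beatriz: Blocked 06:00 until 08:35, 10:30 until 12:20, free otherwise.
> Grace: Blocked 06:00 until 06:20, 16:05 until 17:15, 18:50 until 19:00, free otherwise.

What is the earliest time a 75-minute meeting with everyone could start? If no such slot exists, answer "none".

Chen free: 06:45-09:10, 09:45-17:20.
Omar free: 07:25-09:00, 12:20-16:55 (invert busy blocks within the working day).
Ravi free: 06:25-07:05, 08:30-09:30, 11:25-16:50.
Gabriel free: 06:00-10:50, 11:20-17:25.
Beatriz free: 08:35-10:30, 12:20-19:00 (invert busy blocks within the working day).
Grace free: 06:20-16:05, 17:15-18:50 (invert busy blocks within the working day).
Chen ∩ Omar: 07:25-09:00, 12:20-16:55.
Chen ∩ Omar ∩ Ravi: 08:30-09:00, 12:20-16:50.
Chen ∩ Omar ∩ Ravi ∩ Gabriel: 08:30-09:00, 12:20-16:50.
Chen ∩ Omar ∩ Ravi ∩ Gabriel ∩ Beatriz: 08:35-09:00, 12:20-16:50.
Chen ∩ Omar ∩ Ravi ∩ Gabriel ∩ Beatriz ∩ Grace: 08:35-09:00, 12:20-16:05.
So the common availability across everyone is 08:35-09:00, 12:20-16:05.
The first common window of at least 75 minutes is 12:20-16:05, so the earliest start is 12:20.

12:20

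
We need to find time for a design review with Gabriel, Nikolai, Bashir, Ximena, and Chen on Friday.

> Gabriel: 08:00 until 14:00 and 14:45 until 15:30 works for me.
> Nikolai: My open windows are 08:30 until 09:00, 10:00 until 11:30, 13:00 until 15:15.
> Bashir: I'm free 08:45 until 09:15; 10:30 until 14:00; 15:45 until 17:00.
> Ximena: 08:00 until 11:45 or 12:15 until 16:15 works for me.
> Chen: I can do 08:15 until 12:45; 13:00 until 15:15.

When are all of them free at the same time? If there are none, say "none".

08:45-09:00, 10:30-11:30, 13:00-14:00

Gabriel ∩ Nikolai: 08:30-09:00, 10:00-11:30, 13:00-14:00, 14:45-15:15.
Gabriel ∩ Nikolai ∩ Bashir: 08:45-09:00, 10:30-11:30, 13:00-14:00.
Gabriel ∩ Nikolai ∩ Bashir ∩ Ximena: 08:45-09:00, 10:30-11:30, 13:00-14:00.
Gabriel ∩ Nikolai ∩ Bashir ∩ Ximena ∩ Chen: 08:45-09:00, 10:30-11:30, 13:00-14:00.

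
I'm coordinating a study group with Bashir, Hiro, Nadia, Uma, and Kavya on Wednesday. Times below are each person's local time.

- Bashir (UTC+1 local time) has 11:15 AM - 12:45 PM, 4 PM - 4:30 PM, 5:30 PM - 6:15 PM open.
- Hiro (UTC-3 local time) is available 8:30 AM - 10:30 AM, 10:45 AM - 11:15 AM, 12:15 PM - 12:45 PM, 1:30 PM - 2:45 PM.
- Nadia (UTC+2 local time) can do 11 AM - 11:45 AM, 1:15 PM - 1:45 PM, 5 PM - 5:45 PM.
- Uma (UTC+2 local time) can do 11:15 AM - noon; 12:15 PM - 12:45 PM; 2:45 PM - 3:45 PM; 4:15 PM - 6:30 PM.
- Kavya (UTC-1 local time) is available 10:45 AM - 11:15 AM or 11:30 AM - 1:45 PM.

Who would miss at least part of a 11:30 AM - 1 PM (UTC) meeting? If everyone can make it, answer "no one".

Bashir in UTC: 10:15-11:45, 15:00-15:30, 16:30-17:15 (subtract 1h to convert from UTC+1).
Hiro in UTC: 11:30-13:30, 13:45-14:15, 15:15-15:45, 16:30-17:45 (add 3h to convert from UTC-3).
Nadia in UTC: 09:00-09:45, 11:15-11:45, 15:00-15:45 (subtract 2h to convert from UTC+2).
Uma in UTC: 09:15-10:00, 10:15-10:45, 12:45-13:45, 14:15-16:30 (subtract 2h to convert from UTC+2).
Kavya in UTC: 11:45-12:15, 12:30-14:45 (add 1h to convert from UTC-1).
Bashir: not fully free for 11:30-13:00. Hiro: free for 11:30-13:00. Nadia: not fully free for 11:30-13:00. Uma: not fully free for 11:30-13:00. Kavya: not fully free for 11:30-13:00.

Bashir, Kavya, Nadia, Uma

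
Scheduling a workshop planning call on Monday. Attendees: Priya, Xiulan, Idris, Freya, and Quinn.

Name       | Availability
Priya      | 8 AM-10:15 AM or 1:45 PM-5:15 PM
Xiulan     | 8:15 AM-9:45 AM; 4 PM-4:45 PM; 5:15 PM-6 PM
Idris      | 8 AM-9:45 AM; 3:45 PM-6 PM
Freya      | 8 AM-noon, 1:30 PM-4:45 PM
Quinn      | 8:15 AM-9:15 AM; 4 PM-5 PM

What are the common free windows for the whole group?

08:15-09:15, 16:00-16:45

Priya ∩ Xiulan: 08:15-09:45, 16:00-16:45.
Priya ∩ Xiulan ∩ Idris: 08:15-09:45, 16:00-16:45.
Priya ∩ Xiulan ∩ Idris ∩ Freya: 08:15-09:45, 16:00-16:45.
Priya ∩ Xiulan ∩ Idris ∩ Freya ∩ Quinn: 08:15-09:15, 16:00-16:45.
Those are the intersection windows.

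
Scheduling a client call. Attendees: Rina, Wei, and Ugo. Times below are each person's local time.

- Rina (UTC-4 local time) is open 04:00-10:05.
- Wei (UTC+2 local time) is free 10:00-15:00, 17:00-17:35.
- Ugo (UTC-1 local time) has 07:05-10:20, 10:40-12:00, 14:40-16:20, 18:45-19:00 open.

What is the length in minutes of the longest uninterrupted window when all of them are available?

195

Rina in UTC: 08:00-14:05 (add 4h to convert from UTC-4).
Wei in UTC: 08:00-13:00, 15:00-15:35 (subtract 2h to convert from UTC+2).
Ugo in UTC: 08:05-11:20, 11:40-13:00, 15:40-17:20, 19:45-20:00 (add 1h to convert from UTC-1).
Rina ∩ Wei: 08:00-13:00.
Rina ∩ Wei ∩ Ugo: 08:05-11:20, 11:40-13:00.
The longest is 08:05-11:20 at 195 minutes.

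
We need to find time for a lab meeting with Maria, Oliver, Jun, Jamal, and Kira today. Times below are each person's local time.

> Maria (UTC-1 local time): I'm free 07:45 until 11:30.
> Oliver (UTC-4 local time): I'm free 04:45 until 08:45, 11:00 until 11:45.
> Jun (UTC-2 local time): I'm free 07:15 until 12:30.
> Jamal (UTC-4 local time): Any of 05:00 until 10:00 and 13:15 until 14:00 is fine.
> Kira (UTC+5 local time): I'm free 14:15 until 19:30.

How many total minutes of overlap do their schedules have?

Maria in UTC: 08:45-12:30 (add 1h to convert from UTC-1).
Oliver in UTC: 08:45-12:45, 15:00-15:45 (add 4h to convert from UTC-4).
Jun in UTC: 09:15-14:30 (add 2h to convert from UTC-2).
Jamal in UTC: 09:00-14:00, 17:15-18:00 (add 4h to convert from UTC-4).
Kira in UTC: 09:15-14:30 (subtract 5h to convert from UTC+5).
Maria ∩ Oliver: 08:45-12:30.
Maria ∩ Oliver ∩ Jun: 09:15-12:30.
Maria ∩ Oliver ∩ Jun ∩ Jamal: 09:15-12:30.
Maria ∩ Oliver ∩ Jun ∩ Jamal ∩ Kira: 09:15-12:30.
That's a single block of 195 minutes.

195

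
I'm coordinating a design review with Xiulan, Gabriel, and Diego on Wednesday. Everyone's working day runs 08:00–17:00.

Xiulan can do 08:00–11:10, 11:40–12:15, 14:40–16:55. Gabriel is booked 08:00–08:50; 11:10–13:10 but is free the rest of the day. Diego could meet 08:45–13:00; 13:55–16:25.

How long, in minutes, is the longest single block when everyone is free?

Xiulan free: 08:00-11:10, 11:40-12:15, 14:40-16:55.
Gabriel free: 08:50-11:10, 13:10-17:00 (invert busy blocks within the working day).
Diego free: 08:45-13:00, 13:55-16:25.
Xiulan ∩ Gabriel: 08:50-11:10, 14:40-16:55.
Xiulan ∩ Gabriel ∩ Diego: 08:50-11:10, 14:40-16:25.
Those are the intersection windows.
The longest is 08:50-11:10 at 140 minutes.

140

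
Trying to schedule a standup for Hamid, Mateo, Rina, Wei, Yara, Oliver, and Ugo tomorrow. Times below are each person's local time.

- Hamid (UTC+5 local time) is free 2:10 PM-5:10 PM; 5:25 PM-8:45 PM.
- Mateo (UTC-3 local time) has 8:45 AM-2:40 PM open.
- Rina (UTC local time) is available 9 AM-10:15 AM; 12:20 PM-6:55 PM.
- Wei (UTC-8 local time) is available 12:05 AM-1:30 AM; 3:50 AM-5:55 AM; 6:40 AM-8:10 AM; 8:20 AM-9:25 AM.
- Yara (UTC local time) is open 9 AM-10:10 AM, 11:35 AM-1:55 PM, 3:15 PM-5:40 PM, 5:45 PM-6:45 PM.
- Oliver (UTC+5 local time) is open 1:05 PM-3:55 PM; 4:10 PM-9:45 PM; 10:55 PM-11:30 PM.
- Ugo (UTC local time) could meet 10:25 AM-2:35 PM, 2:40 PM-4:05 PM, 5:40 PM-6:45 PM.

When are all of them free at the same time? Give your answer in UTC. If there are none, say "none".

12:25-13:55, 15:15-15:45

Hamid in UTC: 09:10-12:10, 12:25-15:45 (subtract 5h to convert from UTC+5).
Mateo in UTC: 11:45-17:40 (add 3h to convert from UTC-3).
Rina in UTC: 09:00-10:15, 12:20-18:55.
Wei in UTC: 08:05-09:30, 11:50-13:55, 14:40-16:10, 16:20-17:25 (add 8h to convert from UTC-8).
Yara in UTC: 09:00-10:10, 11:35-13:55, 15:15-17:40, 17:45-18:45.
Oliver in UTC: 08:05-10:55, 11:10-16:45, 17:55-18:30 (subtract 5h to convert from UTC+5).
Ugo in UTC: 10:25-14:35, 14:40-16:05, 17:40-18:45.
Hamid ∩ Mateo: 11:45-12:10, 12:25-15:45.
Hamid ∩ Mateo ∩ Rina: 12:25-15:45.
Hamid ∩ Mateo ∩ Rina ∩ Wei: 12:25-13:55, 14:40-15:45.
Hamid ∩ Mateo ∩ Rina ∩ Wei ∩ Yara: 12:25-13:55, 15:15-15:45.
Hamid ∩ Mateo ∩ Rina ∩ Wei ∩ Yara ∩ Oliver: 12:25-13:55, 15:15-15:45.
Hamid ∩ Mateo ∩ Rina ∩ Wei ∩ Yara ∩ Oliver ∩ Ugo: 12:25-13:55, 15:15-15:45.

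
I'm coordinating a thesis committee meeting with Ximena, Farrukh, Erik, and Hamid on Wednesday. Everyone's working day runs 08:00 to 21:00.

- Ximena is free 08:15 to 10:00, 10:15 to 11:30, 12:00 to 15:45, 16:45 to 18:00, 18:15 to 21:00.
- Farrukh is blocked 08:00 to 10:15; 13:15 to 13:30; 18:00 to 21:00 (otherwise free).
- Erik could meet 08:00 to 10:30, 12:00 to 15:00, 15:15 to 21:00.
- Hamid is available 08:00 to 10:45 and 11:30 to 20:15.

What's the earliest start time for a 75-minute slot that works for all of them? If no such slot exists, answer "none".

12:00

Ximena free: 08:15-10:00, 10:15-11:30, 12:00-15:45, 16:45-18:00, 18:15-21:00.
Farrukh free: 10:15-13:15, 13:30-18:00 (invert busy blocks within the working day).
Erik free: 08:00-10:30, 12:00-15:00, 15:15-21:00.
Hamid free: 08:00-10:45, 11:30-20:15.
Ximena ∩ Farrukh: 10:15-11:30, 12:00-13:15, 13:30-15:45, 16:45-18:00.
Ximena ∩ Farrukh ∩ Erik: 10:15-10:30, 12:00-13:15, 13:30-15:00, 15:15-15:45, 16:45-18:00.
Ximena ∩ Farrukh ∩ Erik ∩ Hamid: 10:15-10:30, 12:00-13:15, 13:30-15:00, 15:15-15:45, 16:45-18:00.
The first common window of at least 75 minutes is 12:00-13:15, so the earliest start is 12:00.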